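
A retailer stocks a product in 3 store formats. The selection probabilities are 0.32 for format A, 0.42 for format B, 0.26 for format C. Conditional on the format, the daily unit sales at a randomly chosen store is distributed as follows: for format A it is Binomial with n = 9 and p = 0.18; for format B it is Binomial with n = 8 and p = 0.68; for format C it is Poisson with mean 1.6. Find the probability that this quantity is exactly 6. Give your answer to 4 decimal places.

0.1208

Conditional on each format, P(X = 6): A: 0.00157527; B: 0.283473; C: 0.00470453.
By total probability, P(X = 6) = 0.32·0.00157527 + 0.42·0.283473 + 0.26·0.00470453 = 0.120786.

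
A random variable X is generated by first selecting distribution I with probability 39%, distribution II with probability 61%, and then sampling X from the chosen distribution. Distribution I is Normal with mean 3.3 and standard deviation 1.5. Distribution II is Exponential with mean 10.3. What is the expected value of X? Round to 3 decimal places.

7.570

Component means — I: 3.3; II: 10.3.
E[X] = 0.39·3.3 + 0.61·10.3 = 7.57.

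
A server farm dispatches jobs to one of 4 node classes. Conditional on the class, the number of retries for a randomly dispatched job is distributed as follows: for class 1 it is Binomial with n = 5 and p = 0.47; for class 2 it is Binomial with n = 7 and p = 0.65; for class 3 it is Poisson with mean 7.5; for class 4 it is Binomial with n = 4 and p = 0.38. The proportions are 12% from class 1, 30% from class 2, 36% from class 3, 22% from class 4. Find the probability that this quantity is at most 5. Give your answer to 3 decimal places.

0.657

Conditional on each class, P(X ≤ 5): 1: 1; 2: 0.766201; 3: 0.241436; 4: 1.
By total probability, P(X ≤ 5) = 0.12·1 + 0.3·0.766201 + 0.36·0.241436 + 0.22·1 = 0.656778.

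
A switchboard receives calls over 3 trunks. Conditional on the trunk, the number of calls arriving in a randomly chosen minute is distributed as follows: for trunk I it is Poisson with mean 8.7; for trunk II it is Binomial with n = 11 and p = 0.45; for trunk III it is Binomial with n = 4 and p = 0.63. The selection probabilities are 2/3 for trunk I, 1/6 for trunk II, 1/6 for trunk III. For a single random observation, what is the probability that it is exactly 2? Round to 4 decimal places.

Conditional on each trunk, P(X = 2): I: 0.00630444; II: 0.0512923; III: 0.326014.
By total probability, P(X = 2) = 0.666667·0.00630444 + 0.166667·0.0512923 + 0.166667·0.326014 = 0.0670873.

0.0671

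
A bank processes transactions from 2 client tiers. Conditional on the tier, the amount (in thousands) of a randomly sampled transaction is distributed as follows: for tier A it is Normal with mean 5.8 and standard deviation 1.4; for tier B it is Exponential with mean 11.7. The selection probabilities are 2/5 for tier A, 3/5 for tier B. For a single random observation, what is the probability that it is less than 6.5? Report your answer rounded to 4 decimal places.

0.5323

Conditional on each tier, P(X < 6.5): A: 0.691462; B: 0.426247.
By total probability, P(X < 6.5) = 0.4·0.691462 + 0.6·0.426247 = 0.532333.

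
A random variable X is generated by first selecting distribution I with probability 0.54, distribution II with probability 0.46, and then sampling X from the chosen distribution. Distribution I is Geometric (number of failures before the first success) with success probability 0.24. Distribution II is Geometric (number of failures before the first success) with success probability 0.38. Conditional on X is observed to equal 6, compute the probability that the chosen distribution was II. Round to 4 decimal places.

Likelihoods P(X=6 | ·): I: 0.046248; II: 0.0215841.
Posterior ∝ prior × likelihood. Numerator for II: 0.46·0.0215841 = 0.00992868.
Normalizing constant: 0.54·0.046248 + 0.46·0.0215841 = 0.0349026.
P(II | observation) = 0.00992868 / 0.0349026 = 0.284468.

0.2845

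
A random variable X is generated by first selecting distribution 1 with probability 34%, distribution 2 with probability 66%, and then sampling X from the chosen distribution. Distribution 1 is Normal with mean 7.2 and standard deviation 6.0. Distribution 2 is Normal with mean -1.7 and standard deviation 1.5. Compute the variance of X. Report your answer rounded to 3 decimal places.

Per component, 1: μ=7.2, E[X²]=87.84; 2: μ=-1.7, E[X²]=5.14.
E[X] = 0.34·7.2 + 0.66·-1.7 = 1.326.
E[X²] = 0.34·87.84 + 0.66·5.14 = 33.258.
Var(X) = E[X²] − (E[X])² = 33.258 − 1.75828 = 31.4997.

31.500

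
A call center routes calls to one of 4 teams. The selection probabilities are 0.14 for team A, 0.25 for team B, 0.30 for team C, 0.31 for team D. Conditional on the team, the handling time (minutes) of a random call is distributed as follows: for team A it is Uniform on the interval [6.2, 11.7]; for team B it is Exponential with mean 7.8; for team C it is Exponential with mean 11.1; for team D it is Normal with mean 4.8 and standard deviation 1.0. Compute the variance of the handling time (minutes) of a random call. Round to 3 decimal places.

59.029

Per component, A: μ=8.95, E[X²]=82.6233; B: μ=7.8, E[X²]=121.68; C: μ=11.1, E[X²]=246.42; D: μ=4.8, E[X²]=24.04.
E[X] = 0.14·8.95 + 0.25·7.8 + 0.3·11.1 + 0.31·4.8 = 8.021.
E[X²] = 0.14·82.6233 + 0.25·121.68 + 0.3·246.42 + 0.31·24.04 = 123.366.
Var(X) = E[X²] − (E[X])² = 123.366 − 64.3364 = 59.0292.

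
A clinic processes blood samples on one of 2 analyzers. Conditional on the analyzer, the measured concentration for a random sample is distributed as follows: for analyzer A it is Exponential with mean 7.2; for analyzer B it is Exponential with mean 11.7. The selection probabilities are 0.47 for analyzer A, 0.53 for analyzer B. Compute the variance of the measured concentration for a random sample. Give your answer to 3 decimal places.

101.961

Per component, A: μ=7.2, E[X²]=103.68; B: μ=11.7, E[X²]=273.78.
E[X] = 0.47·7.2 + 0.53·11.7 = 9.585.
E[X²] = 0.47·103.68 + 0.53·273.78 = 193.833.
Var(X) = E[X²] − (E[X])² = 193.833 − 91.8722 = 101.961.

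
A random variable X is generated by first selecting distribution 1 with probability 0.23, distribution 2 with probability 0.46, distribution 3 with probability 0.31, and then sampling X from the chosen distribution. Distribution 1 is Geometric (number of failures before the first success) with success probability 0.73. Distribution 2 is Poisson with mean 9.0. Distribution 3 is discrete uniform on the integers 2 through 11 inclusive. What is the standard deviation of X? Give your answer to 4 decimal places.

4.2737

Per component, 1: μ=0.369863, E[X²]=0.64346; 2: μ=9, E[X²]=90; 3: μ=6.5, E[X²]=50.5.
E[X] = 0.23·0.369863 + 0.46·9 + 0.31·6.5 = 6.24007.
E[X²] = 0.23·0.64346 + 0.46·90 + 0.31·50.5 = 57.203.
Var(X) = E[X²] − (E[X])² = 57.203 − 38.9385 = 18.2645.
SD(X) = √18.2645 = 4.2737.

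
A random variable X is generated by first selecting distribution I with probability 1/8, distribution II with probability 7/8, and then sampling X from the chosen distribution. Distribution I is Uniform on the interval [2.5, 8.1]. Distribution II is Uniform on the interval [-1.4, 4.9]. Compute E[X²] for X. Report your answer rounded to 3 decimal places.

For each component E[X²] = Var + (mean)², giving I: 30.7033; II: 6.37.
Overall E[X²] = 0.125·30.7033 + 0.875·6.37 = 9.41167.

9.412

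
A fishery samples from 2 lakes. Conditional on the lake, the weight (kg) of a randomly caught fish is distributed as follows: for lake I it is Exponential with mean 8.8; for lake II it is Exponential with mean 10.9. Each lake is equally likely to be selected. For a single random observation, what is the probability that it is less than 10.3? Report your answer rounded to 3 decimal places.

0.651

Conditional on each lake, P(X < 10.3): I: 0.689774; II: 0.611303.
By total probability, P(X < 10.3) = 0.5·0.689774 + 0.5·0.611303 = 0.650538.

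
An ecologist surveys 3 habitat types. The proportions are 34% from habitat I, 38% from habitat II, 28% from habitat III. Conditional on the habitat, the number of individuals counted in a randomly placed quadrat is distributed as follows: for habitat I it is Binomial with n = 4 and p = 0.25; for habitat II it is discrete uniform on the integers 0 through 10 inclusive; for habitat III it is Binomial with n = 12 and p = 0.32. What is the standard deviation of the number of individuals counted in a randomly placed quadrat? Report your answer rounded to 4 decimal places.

Per component, I: μ=1, E[X²]=1.75; II: μ=5, E[X²]=35; III: μ=3.84, E[X²]=17.3568.
E[X] = 0.34·1 + 0.38·5 + 0.28·3.84 = 3.3152.
E[X²] = 0.34·1.75 + 0.38·35 + 0.28·17.3568 = 18.7549.
Var(X) = E[X²] − (E[X])² = 18.7549 − 10.9906 = 7.76435.
SD(X) = √7.76435 = 2.78646.

2.7865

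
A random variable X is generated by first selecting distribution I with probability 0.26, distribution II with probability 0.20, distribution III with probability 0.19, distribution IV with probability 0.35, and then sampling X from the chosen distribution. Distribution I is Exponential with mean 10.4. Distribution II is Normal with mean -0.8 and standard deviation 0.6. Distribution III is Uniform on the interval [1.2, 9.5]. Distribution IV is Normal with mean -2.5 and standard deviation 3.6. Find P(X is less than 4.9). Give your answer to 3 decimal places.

Conditional on each component, P(X < 4.9): I: 0.375718; II: 1; III: 0.445783; IV: 0.980087.
By total probability, P(X < 4.9) = 0.26·0.375718 + 0.2·1 + 0.19·0.445783 + 0.35·0.980087 = 0.725416.

0.725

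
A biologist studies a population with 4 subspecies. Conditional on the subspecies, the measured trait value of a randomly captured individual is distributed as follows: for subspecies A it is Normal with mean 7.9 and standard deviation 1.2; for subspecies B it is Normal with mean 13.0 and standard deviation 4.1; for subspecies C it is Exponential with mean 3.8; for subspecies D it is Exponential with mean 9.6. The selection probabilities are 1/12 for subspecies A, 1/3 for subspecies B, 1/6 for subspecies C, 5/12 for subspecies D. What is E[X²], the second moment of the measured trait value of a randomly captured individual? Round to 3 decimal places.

148.871

For each component E[X²] = Var + (mean)², giving A: 63.85; B: 185.81; C: 28.88; D: 184.32.
Overall E[X²] = 0.0833333·63.85 + 0.333333·185.81 + 0.166667·28.88 + 0.416667·184.32 = 148.871.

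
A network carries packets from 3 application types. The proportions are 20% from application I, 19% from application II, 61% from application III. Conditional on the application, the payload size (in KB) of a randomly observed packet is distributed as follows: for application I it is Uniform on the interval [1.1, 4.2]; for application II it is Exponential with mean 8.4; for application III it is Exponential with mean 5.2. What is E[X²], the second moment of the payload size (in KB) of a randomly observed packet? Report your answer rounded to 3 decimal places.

61.366

For each component E[X²] = Var + (mean)², giving I: 7.82333; II: 141.12; III: 54.08.
Overall E[X²] = 0.2·7.82333 + 0.19·141.12 + 0.61·54.08 = 61.3663.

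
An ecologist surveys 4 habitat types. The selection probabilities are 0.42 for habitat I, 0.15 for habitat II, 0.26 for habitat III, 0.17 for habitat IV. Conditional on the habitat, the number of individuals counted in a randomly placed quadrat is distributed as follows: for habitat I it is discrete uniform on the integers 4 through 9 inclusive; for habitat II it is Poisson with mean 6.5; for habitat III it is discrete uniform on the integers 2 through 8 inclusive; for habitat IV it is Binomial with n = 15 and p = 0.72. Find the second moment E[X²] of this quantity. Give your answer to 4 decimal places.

For each component E[X²] = Var + (mean)², giving I: 45.1667; II: 48.75; III: 29; IV: 119.664.
Overall E[X²] = 0.42·45.1667 + 0.15·48.75 + 0.26·29 + 0.17·119.664 = 54.1654.

54.1654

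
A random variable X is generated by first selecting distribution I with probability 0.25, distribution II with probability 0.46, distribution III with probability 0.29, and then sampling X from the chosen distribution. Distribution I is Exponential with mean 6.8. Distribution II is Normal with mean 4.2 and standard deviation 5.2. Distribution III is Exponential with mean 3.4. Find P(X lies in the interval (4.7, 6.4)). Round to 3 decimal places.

0.114

Conditional on each component, P(4.7 < X < 6.4): I: 0.110818; II: 0.12558; III: 0.0987558.
By total probability, P(4.7 < X < 6.4) = 0.25·0.110818 + 0.46·0.12558 + 0.29·0.0987558 = 0.11411.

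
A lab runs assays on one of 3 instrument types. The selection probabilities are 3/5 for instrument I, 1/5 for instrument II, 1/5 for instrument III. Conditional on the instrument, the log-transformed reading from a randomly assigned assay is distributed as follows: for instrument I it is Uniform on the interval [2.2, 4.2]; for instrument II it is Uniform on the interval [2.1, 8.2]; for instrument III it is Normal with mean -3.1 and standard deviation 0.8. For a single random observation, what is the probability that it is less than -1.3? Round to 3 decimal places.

0.198

Conditional on each instrument, P(X < -1.3): I: 0; II: 0; III: 0.987776.
By total probability, P(X < -1.3) = 0.6·0 + 0.2·0 + 0.2·0.987776 = 0.197555.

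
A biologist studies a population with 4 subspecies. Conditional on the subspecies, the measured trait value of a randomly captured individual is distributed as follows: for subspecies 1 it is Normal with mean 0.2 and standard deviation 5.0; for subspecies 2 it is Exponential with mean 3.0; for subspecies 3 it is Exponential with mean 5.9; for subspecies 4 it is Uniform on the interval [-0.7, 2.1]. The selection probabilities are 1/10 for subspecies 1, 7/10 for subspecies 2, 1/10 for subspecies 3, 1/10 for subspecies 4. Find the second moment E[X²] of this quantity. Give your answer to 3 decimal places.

22.180

For each component E[X²] = Var + (mean)², giving 1: 25.04; 2: 18; 3: 69.62; 4: 1.14333.
Overall E[X²] = 0.1·25.04 + 0.7·18 + 0.1·69.62 + 0.1·1.14333 = 22.1803.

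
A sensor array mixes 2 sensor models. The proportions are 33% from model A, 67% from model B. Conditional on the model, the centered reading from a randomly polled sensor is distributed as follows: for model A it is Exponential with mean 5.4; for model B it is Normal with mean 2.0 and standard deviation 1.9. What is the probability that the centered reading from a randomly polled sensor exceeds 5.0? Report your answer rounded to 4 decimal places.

0.1690

Conditional on each model, P(X > 5.0): A: 0.396164; B: 0.0571741.
By total probability, P(X > 5.0) = 0.33·0.396164 + 0.67·0.0571741 = 0.169041.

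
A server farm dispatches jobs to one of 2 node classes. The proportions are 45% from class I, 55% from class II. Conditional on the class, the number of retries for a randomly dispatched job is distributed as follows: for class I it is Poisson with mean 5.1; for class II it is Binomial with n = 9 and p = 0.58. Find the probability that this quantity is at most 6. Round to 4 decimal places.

Conditional on each class, P(X ≤ 6): I: 0.74742; II: 0.803949.
By total probability, P(X ≤ 6) = 0.45·0.74742 + 0.55·0.803949 = 0.778511.

0.7785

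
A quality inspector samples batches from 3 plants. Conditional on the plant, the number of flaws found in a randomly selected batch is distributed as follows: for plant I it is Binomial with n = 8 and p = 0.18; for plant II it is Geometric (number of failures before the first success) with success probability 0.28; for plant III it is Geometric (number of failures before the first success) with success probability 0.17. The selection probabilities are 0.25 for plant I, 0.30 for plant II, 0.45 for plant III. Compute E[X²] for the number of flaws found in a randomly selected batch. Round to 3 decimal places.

For each component E[X²] = Var + (mean)², giving I: 3.2544; II: 15.7959; III: 52.5571.
Overall E[X²] = 0.25·3.2544 + 0.3·15.7959 + 0.45·52.5571 = 29.2031.

29.203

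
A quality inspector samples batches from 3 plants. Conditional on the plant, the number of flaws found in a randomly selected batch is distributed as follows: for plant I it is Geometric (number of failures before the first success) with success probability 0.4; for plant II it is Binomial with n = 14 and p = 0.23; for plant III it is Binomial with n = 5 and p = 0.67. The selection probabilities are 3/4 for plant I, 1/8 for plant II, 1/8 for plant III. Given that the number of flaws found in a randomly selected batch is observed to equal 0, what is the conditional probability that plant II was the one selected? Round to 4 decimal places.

Likelihoods P(X=0 | ·): I: 0.4; II: 0.0257555; III: 0.00391354.
Posterior ∝ prior × likelihood. Numerator for II: 0.125·0.0257555 = 0.00321944.
Normalizing constant: 0.75·0.4 + 0.125·0.0257555 + 0.125·0.00391354 = 0.303709.
P(II | observation) = 0.00321944 / 0.303709 = 0.0106004.

0.0106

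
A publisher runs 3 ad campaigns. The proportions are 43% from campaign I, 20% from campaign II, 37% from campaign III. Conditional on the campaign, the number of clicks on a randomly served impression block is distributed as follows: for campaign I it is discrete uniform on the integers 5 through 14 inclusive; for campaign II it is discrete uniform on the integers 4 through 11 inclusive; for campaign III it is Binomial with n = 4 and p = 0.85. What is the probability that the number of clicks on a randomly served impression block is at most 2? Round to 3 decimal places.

0.041

Conditional on each campaign, P(X ≤ 2): I: 0; II: 0; III: 0.109519.
By total probability, P(X ≤ 2) = 0.43·0 + 0.2·0 + 0.37·0.109519 = 0.0405219.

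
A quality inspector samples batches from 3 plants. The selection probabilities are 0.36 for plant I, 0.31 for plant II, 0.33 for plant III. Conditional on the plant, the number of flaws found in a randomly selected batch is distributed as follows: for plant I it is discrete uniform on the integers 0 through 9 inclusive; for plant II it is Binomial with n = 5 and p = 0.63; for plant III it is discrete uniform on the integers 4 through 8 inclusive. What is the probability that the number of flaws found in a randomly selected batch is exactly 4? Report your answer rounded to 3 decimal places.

Conditional on each plant, P(X = 4): I: 0.1; II: 0.29143; III: 0.2.
By total probability, P(X = 4) = 0.36·0.1 + 0.31·0.29143 + 0.33·0.2 = 0.192343.

0.192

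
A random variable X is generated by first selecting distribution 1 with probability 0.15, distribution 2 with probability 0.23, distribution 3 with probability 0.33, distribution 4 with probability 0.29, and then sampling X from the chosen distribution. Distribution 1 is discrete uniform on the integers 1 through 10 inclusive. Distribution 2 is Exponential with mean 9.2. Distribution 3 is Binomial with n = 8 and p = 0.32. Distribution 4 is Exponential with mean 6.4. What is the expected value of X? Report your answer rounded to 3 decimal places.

Component means — 1: 5.5; 2: 9.2; 3: 2.56; 4: 6.4.
E[X] = 0.15·5.5 + 0.23·9.2 + 0.33·2.56 + 0.29·6.4 = 5.6418.

5.642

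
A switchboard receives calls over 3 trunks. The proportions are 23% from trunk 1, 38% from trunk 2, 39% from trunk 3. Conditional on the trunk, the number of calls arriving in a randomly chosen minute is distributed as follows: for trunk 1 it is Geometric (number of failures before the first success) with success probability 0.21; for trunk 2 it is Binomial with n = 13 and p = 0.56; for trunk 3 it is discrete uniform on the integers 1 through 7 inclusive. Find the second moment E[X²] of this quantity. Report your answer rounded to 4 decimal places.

For each component E[X²] = Var + (mean)², giving 1: 32.0658; 2: 56.2016; 3: 20.
Overall E[X²] = 0.23·32.0658 + 0.38·56.2016 + 0.39·20 = 36.5317.

36.5317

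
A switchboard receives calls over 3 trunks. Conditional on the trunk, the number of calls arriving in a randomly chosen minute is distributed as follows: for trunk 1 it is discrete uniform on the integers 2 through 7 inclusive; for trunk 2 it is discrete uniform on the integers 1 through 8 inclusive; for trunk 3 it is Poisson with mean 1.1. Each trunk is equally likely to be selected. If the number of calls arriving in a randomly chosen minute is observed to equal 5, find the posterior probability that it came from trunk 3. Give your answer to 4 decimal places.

0.0151

Likelihoods P(X=5 | ·): 1: 0.166667; 2: 0.125; 3: 0.00446744.
Posterior ∝ prior × likelihood. Numerator for 3: 0.333333·0.00446744 = 0.00148915.
Normalizing constant: 0.333333·0.166667 + 0.333333·0.125 + 0.333333·0.00446744 = 0.0987114.
P(3 | observation) = 0.00148915 / 0.0987114 = 0.0150859.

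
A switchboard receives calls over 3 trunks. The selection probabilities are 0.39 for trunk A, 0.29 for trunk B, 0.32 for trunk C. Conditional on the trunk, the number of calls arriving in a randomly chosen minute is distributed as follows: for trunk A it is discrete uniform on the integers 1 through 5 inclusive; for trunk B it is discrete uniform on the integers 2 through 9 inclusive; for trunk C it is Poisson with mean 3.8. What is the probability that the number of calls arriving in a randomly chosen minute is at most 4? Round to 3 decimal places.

0.634

Conditional on each trunk, P(X ≤ 4): A: 0.8; B: 0.375; C: 0.667844.
By total probability, P(X ≤ 4) = 0.39·0.8 + 0.29·0.375 + 0.32·0.667844 = 0.63446.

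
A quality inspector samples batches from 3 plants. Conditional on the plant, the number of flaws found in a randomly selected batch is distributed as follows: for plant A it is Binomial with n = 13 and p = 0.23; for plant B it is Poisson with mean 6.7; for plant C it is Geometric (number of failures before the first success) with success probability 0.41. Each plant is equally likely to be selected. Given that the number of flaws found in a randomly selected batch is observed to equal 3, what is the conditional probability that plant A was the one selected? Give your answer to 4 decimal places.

Likelihoods P(X=3 | ·): A: 0.254951; B: 0.0617021; C: 0.0842054.
Posterior ∝ prior × likelihood. Numerator for A: 0.333333·0.254951 = 0.0849837.
Normalizing constant: 0.333333·0.254951 + 0.333333·0.0617021 + 0.333333·0.0842054 = 0.13362.
P(A | observation) = 0.0849837 / 0.13362 = 0.636012.

0.6360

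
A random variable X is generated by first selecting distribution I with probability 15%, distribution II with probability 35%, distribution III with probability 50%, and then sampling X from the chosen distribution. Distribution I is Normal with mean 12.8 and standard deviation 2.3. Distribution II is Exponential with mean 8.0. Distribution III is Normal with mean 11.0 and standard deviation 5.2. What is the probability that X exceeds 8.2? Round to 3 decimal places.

Conditional on each component, P(X > 8.2): I: 0.97725; II: 0.358796; III: 0.704871.
By total probability, P(X > 8.2) = 0.15·0.97725 + 0.35·0.358796 + 0.5·0.704871 = 0.624602.

0.625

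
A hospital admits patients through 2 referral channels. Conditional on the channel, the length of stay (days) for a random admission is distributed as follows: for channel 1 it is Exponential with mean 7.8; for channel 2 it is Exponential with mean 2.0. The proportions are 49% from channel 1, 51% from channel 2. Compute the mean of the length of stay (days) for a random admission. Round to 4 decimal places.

4.8420

Component means — 1: 7.8; 2: 2.
E[X] = 0.49·7.8 + 0.51·2 = 4.842.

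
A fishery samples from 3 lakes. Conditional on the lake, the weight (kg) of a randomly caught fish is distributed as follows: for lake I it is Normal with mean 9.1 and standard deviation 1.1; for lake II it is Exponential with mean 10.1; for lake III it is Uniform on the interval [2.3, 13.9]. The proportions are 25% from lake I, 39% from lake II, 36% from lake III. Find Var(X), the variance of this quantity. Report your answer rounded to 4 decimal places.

44.8723

Per component, I: μ=9.1, E[X²]=84.02; II: μ=10.1, E[X²]=204.02; III: μ=8.1, E[X²]=76.8233.
E[X] = 0.25·9.1 + 0.39·10.1 + 0.36·8.1 = 9.13.
E[X²] = 0.25·84.02 + 0.39·204.02 + 0.36·76.8233 = 128.229.
Var(X) = E[X²] − (E[X])² = 128.229 − 83.3569 = 44.8723.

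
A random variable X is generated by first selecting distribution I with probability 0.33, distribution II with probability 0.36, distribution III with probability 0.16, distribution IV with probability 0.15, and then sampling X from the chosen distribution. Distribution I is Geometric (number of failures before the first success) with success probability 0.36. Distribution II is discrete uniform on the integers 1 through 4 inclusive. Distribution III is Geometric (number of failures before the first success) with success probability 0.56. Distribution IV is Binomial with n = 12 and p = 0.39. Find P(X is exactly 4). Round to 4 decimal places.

0.1462

Conditional on each component, P(X = 4): I: 0.060398; II: 0.25; III: 0.0209893; IV: 0.219534.
By total probability, P(X = 4) = 0.33·0.060398 + 0.36·0.25 + 0.16·0.0209893 + 0.15·0.219534 = 0.14622.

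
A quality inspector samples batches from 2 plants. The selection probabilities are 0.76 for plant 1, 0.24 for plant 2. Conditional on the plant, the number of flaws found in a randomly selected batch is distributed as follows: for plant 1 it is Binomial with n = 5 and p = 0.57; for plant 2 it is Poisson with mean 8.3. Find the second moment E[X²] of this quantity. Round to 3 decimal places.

25.630

For each component E[X²] = Var + (mean)², giving 1: 9.348; 2: 77.19.
Overall E[X²] = 0.76·9.348 + 0.24·77.19 = 25.6301.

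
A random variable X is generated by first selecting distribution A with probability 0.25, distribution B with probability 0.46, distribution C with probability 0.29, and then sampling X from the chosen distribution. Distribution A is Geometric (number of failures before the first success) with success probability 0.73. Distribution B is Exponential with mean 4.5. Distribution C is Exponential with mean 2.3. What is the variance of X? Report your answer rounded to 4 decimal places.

Per component, A: μ=0.369863, E[X²]=0.64346; B: μ=4.5, E[X²]=40.5; C: μ=2.3, E[X²]=10.58.
E[X] = 0.25·0.369863 + 0.46·4.5 + 0.29·2.3 = 2.82947.
E[X²] = 0.25·0.64346 + 0.46·40.5 + 0.29·10.58 = 21.8591.
Var(X) = E[X²] − (E[X])² = 21.8591 − 8.00588 = 13.8532.

13.8532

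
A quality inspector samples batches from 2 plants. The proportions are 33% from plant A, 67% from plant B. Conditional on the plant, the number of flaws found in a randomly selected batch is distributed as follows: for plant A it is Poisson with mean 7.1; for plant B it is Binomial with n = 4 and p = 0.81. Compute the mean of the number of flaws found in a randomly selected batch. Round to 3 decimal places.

4.514

Component means — A: 7.1; B: 3.24.
E[X] = 0.33·7.1 + 0.67·3.24 = 4.5138.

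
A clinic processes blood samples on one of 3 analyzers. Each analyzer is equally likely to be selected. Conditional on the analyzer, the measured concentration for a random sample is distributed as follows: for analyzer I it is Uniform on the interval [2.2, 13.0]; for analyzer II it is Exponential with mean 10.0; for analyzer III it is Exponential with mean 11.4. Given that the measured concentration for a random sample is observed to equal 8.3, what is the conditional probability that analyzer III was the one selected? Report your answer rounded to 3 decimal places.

Likelihoods f(8.3 | ·): I: 0.0925926; II: 0.0436049; III: 0.0423544.
Posterior ∝ prior × likelihood. Numerator for III: 0.333333·0.0423544 = 0.0141181.
Normalizing constant: 0.333333·0.0925926 + 0.333333·0.0436049 + 0.333333·0.0423544 = 0.0595173.
P(III | observation) = 0.0141181 / 0.0595173 = 0.23721.

0.237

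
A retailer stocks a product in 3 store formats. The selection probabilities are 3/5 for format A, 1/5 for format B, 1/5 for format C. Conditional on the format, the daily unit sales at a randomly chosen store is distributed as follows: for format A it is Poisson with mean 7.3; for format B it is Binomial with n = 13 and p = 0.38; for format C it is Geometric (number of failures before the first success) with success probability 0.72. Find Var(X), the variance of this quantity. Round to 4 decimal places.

Per component, A: μ=7.3, E[X²]=60.59; B: μ=4.94, E[X²]=27.4664; C: μ=0.388889, E[X²]=0.691358.
E[X] = 0.6·7.3 + 0.2·4.94 + 0.2·0.388889 = 5.44578.
E[X²] = 0.6·60.59 + 0.2·27.4664 + 0.2·0.691358 = 41.9856.
Var(X) = E[X²] − (E[X])² = 41.9856 − 29.6565 = 12.3291.

12.3291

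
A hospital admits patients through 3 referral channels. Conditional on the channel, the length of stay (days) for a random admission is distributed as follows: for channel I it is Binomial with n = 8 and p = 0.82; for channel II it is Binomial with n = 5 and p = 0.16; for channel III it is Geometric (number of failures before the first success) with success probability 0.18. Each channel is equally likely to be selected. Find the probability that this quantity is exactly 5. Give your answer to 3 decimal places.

Conditional on each channel, P(X = 5): I: 0.121081; II: 0.000104858; III: 0.0667332.
By total probability, P(X = 5) = 0.333333·0.121081 + 0.333333·0.000104858 + 0.333333·0.0667332 = 0.0626396.

0.063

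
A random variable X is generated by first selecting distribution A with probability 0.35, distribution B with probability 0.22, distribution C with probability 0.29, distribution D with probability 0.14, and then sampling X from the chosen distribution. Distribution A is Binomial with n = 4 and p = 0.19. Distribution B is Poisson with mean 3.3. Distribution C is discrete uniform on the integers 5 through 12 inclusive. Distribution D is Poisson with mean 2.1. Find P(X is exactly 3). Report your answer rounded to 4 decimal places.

Conditional on each component, P(X = 3): A: 0.0222232; B: 0.220912; C: 0; D: 0.189011.
By total probability, P(X = 3) = 0.35·0.0222232 + 0.22·0.220912 + 0.29·0 + 0.14·0.189011 = 0.0828403.

0.0828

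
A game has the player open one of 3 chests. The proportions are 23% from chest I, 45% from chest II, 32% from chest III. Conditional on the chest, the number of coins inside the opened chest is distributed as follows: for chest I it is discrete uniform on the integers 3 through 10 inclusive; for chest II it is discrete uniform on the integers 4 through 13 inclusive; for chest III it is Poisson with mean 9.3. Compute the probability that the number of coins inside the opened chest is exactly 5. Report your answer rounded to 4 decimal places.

Conditional on each chest, P(X = 5): I: 0.125; II: 0.1; III: 0.0530023.
By total probability, P(X = 5) = 0.23·0.125 + 0.45·0.1 + 0.32·0.0530023 = 0.0907107.

0.0907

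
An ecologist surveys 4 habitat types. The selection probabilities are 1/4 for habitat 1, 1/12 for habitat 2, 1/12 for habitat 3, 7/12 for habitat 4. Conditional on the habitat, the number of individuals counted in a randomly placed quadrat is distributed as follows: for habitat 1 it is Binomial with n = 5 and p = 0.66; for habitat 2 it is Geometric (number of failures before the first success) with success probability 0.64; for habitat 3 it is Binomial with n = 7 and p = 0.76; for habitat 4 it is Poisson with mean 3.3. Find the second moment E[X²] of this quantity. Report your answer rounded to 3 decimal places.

13.845

For each component E[X²] = Var + (mean)², giving 1: 12.012; 2: 1.19531; 3: 29.5792; 4: 14.19.
Overall E[X²] = 0.25·12.012 + 0.0833333·1.19531 + 0.0833333·29.5792 + 0.583333·14.19 = 13.845.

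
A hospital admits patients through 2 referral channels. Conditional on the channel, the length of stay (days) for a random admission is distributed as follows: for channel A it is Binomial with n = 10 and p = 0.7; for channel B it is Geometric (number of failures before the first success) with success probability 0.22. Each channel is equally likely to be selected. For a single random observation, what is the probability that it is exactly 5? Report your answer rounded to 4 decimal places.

Conditional on each channel, P(X = 5): A: 0.102919; B: 0.0635178.
By total probability, P(X = 5) = 0.5·0.102919 + 0.5·0.0635178 = 0.0832186.

0.0832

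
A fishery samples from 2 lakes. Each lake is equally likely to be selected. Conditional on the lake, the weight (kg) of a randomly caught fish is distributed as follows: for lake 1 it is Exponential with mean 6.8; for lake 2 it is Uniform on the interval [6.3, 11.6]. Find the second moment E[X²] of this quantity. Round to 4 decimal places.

For each component E[X²] = Var + (mean)², giving 1: 92.48; 2: 82.4433.
Overall E[X²] = 0.5·92.48 + 0.5·82.4433 = 87.4617.

87.4617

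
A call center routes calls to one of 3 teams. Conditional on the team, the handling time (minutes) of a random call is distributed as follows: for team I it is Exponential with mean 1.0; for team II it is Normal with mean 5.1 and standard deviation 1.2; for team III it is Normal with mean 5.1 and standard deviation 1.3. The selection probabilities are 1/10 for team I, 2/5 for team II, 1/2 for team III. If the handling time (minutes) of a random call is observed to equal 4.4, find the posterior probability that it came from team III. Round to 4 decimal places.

Likelihoods f(4.4 | ·): I: 0.0122773; II: 0.280439; III: 0.265465.
Posterior ∝ prior × likelihood. Numerator for III: 0.5·0.265465 = 0.132732.
Normalizing constant: 0.1·0.0122773 + 0.4·0.280439 + 0.5·0.265465 = 0.246136.
P(III | observation) = 0.132732 / 0.246136 = 0.539265.

0.5393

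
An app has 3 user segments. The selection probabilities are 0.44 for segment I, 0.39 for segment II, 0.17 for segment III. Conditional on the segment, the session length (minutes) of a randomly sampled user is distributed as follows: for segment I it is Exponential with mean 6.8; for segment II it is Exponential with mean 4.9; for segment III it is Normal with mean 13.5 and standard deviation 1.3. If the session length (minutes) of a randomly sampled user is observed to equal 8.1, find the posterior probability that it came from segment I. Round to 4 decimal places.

Likelihoods f(8.1 | ·): I: 0.0446858; II: 0.0390741; III: 5.49811e-05.
Posterior ∝ prior × likelihood. Numerator for I: 0.44·0.0446858 = 0.0196618.
Normalizing constant: 0.44·0.0446858 + 0.39·0.0390741 + 0.17·5.49811e-05 = 0.03491.
P(I | observation) = 0.0196618 / 0.03491 = 0.563213.

0.5632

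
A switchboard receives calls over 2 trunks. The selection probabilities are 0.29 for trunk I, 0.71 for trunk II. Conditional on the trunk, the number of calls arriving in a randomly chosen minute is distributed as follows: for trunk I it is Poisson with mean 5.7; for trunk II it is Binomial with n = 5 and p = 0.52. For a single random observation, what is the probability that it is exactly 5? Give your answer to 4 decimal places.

Conditional on each trunk, P(X = 5): I: 0.16777; II: 0.0380204.
By total probability, P(X = 5) = 0.29·0.16777 + 0.71·0.0380204 = 0.0756478.

0.0756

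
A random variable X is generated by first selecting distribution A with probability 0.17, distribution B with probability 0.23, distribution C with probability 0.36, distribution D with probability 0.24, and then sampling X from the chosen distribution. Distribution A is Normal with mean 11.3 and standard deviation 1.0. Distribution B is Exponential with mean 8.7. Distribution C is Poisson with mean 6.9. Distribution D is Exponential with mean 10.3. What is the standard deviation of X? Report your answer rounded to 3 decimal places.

6.959

Per component, A: μ=11.3, E[X²]=128.69; B: μ=8.7, E[X²]=151.38; C: μ=6.9, E[X²]=54.51; D: μ=10.3, E[X²]=212.18.
E[X] = 0.17·11.3 + 0.23·8.7 + 0.36·6.9 + 0.24·10.3 = 8.878.
E[X²] = 0.17·128.69 + 0.23·151.38 + 0.36·54.51 + 0.24·212.18 = 127.242.
Var(X) = E[X²] − (E[X])² = 127.242 − 78.8189 = 48.4226.
SD(X) = √48.4226 = 6.95864.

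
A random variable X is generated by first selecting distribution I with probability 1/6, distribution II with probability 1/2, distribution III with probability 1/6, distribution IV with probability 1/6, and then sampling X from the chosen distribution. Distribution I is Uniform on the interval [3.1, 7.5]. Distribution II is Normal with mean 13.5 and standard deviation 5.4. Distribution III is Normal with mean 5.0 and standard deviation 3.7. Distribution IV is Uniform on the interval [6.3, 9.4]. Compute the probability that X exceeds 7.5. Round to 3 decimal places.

Conditional on each component, P(X > 7.5): I: 0; II: 0.86674; III: 0.249623; IV: 0.612903.
By total probability, P(X > 7.5) = 0.166667·0 + 0.5·0.86674 + 0.166667·0.249623 + 0.166667·0.612903 = 0.577124.

0.577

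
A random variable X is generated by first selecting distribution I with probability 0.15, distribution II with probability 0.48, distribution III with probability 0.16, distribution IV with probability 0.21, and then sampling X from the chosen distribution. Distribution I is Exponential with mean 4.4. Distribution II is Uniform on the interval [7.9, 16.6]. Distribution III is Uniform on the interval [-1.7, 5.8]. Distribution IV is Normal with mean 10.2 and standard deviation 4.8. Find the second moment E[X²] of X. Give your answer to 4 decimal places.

108.9748

For each component E[X²] = Var + (mean)², giving I: 38.72; II: 156.37; III: 8.89; IV: 127.08.
Overall E[X²] = 0.15·38.72 + 0.48·156.37 + 0.16·8.89 + 0.21·127.08 = 108.975.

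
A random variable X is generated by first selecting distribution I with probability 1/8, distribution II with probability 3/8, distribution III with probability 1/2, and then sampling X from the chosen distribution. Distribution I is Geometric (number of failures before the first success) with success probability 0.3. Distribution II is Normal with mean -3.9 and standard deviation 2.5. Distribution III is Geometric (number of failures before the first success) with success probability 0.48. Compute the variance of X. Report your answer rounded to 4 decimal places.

11.0197

Per component, I: μ=2.33333, E[X²]=13.2222; II: μ=-3.9, E[X²]=21.46; III: μ=1.08333, E[X²]=3.43056.
E[X] = 0.125·2.33333 + 0.375·-3.9 + 0.5·1.08333 = -0.629167.
E[X²] = 0.125·13.2222 + 0.375·21.46 + 0.5·3.43056 = 11.4156.
Var(X) = E[X²] − (E[X])² = 11.4156 − 0.395851 = 11.0197.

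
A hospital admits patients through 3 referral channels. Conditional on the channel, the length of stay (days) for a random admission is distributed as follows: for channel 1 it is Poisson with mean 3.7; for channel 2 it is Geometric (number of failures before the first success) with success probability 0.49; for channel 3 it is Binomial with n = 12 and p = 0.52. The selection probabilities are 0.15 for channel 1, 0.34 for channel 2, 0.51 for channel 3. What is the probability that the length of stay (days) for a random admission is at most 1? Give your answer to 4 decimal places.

0.2701

Conditional on each channel, P(X ≤ 1): 1: 0.116201; 2: 0.7399; 3: 0.00209422.
By total probability, P(X ≤ 1) = 0.15·0.116201 + 0.34·0.7399 + 0.51·0.00209422 = 0.270064.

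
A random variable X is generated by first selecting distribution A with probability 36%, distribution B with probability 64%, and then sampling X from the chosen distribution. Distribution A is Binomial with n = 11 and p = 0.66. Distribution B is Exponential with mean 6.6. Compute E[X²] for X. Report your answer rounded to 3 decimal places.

For each component E[X²] = Var + (mean)², giving A: 55.176; B: 87.12.
Overall E[X²] = 0.36·55.176 + 0.64·87.12 = 75.6202.

75.620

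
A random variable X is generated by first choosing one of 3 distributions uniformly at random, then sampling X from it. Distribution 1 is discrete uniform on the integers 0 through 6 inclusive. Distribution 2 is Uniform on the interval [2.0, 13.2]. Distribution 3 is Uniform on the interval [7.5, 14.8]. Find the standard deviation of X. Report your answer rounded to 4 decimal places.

Per component, 1: μ=3, E[X²]=13; 2: μ=7.6, E[X²]=68.2133; 3: μ=11.15, E[X²]=128.763.
E[X] = 0.333333·3 + 0.333333·7.6 + 0.333333·11.15 = 7.25.
E[X²] = 0.333333·13 + 0.333333·68.2133 + 0.333333·128.763 = 69.9922.
Var(X) = E[X²] − (E[X])² = 69.9922 − 52.5625 = 17.4297.
SD(X) = √17.4297 = 4.17489.

4.1749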